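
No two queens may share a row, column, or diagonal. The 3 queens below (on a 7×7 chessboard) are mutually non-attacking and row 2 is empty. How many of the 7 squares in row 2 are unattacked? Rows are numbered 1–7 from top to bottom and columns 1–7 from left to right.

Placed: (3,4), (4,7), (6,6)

(3,4) attacks row 2 at column 4 and diagonals 3, 5.
(4,7) attacks row 2 at column 7 and diagonals 5.
(6,6) attacks row 2 at column 6 and diagonals 2.
Attacked columns: {2, 3, 4, 5, 6, 7}. Safe: {1}.

1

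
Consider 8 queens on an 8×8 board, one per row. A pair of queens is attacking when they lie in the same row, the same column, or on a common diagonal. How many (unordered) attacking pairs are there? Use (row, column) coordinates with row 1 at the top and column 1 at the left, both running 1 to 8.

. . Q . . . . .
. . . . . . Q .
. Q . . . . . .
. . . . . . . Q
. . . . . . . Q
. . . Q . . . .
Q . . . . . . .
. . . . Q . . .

Same column: (4,8)–(5,8) (column 8).
Same diagonal: (5,8)–(8,5) (|5−8| = |8−5| = 3).
Total attacking pairs: 2.

2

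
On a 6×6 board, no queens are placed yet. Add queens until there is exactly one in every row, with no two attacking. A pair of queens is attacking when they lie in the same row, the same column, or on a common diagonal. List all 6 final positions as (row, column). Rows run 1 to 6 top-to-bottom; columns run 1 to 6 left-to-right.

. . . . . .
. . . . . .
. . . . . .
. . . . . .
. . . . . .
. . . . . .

Row 1: Safe: 1, 2, 3, 4, 5, 6. Place at column 5.
Row 2: attacked by (1,5)→{4,5,6}. Safe: 1, 2, 3. Place at column 3.
Row 3: attacked by (1,5)→{3,5}; (2,3)→{2,3,4}. Safe: 1, 6. Place at column 1.
Row 4: attacked by (1,5)→{2,5}; (2,3)→{1,3,5}; (3,1)→{1,2}. Safe: 4, 6. Place at column 6.
Row 5: attacked by (1,5)→{1,5}; (2,3)→{3,6}; (3,1)→{1,3}; (4,6)→{5,6}. Safe: 2, 4. Place at column 4.
Row 6: attacked by (1,5)→{5}; (2,3)→{3}; (3,1)→{1,4}; (4,6)→{4,6}; (5,4)→{3,4,5}. Safe: 2. Place at column 2.
Columns [5, 3, 1, 6, 4, 2], r−c [-4, -1, 2, -2, 1, 4], r+c [6, 5, 4, 10, 9, 8] are all distinct, so no two queens attack.

(1,5) (2,3) (3,1) (4,6) (5,4) (6,2)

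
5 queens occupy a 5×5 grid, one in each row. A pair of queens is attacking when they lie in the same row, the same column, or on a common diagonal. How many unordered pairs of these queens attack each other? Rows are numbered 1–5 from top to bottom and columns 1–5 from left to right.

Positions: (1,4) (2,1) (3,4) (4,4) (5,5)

4

Same column: (1,4)–(3,4) (column 4); (1,4)–(4,4) (column 4); (3,4)–(4,4) (column 4).
Same diagonal: (4,4)–(5,5) (|4−5| = |4−5| = 1).
Total attacking pairs: 4.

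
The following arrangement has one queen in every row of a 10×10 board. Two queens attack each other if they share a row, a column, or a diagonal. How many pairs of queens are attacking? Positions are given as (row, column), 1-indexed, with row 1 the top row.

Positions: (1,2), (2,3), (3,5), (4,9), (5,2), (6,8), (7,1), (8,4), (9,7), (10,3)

6

Same column: (1,2)–(5,2) (column 2); (2,3)–(10,3) (column 3).
Same diagonal: (1,2)–(2,3) (|1−2| = |2−3| = 1); (3,5)–(6,8) (|3−6| = |5−8| = 3); (3,5)–(7,1) (|3−7| = |5−1| = 4); (4,9)–(10,3) (|4−10| = |9−3| = 6).
Total attacking pairs: 6.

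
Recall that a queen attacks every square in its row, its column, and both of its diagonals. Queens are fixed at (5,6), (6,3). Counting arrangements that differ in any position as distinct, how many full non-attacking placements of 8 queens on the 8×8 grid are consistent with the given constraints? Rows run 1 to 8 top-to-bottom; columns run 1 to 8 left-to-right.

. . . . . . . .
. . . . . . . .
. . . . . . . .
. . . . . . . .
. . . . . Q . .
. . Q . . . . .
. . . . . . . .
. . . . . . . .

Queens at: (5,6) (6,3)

Branch on row 1: col 1 → 0; col 4 → 1; col 5 → 0; col 7 → 0.
Sum: 0 + 1 + 0 + 0 = 1.

1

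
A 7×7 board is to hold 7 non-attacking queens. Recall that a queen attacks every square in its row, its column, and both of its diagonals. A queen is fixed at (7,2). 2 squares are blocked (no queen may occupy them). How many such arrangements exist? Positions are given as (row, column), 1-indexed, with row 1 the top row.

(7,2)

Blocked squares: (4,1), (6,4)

4

Branch on row 1: col 1 → 0; col 3 → 0; col 4 → 1; col 5 → 1; col 6 → 2; col 7 → 0.
Sum: 0 + 0 + 1 + 1 + 2 + 0 = 4.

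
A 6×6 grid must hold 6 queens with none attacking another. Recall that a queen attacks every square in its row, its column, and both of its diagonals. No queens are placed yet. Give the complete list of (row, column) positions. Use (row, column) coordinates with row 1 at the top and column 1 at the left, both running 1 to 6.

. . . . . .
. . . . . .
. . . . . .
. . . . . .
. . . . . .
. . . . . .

(1,4) (2,1) (3,5) (4,2) (5,6) (6,3)

Row 1: Safe: 1, 2, 3, 4, 5, 6. Place at column 4.
Row 2: attacked by (1,4)→{3,4,5}. Safe: 1, 2, 6. Place at column 1.
Row 3: attacked by (1,4)→{2,4,6}; (2,1)→{1,2}. Safe: 3, 5. Place at column 5.
Row 4: attacked by (1,4)→{1,4}; (2,1)→{1,3}; (3,5)→{4,5,6}. Safe: 2. Place at column 2.
Row 5: attacked by (1,4)→{4}; (2,1)→{1,4}; (3,5)→{3,5}; (4,2)→{1,2,3}. Safe: 6. Place at column 6.
Row 6: attacked by (1,4)→{4}; (2,1)→{1,5}; (3,5)→{2,5}; (4,2)→{2,4}; (5,6)→{5,6}. Safe: 3. Place at column 3.
Columns [4, 1, 5, 2, 6, 3], r−c [-3, 1, -2, 2, -1, 3], r+c [5, 3, 8, 6, 11, 9] are all distinct, so no two queens attack.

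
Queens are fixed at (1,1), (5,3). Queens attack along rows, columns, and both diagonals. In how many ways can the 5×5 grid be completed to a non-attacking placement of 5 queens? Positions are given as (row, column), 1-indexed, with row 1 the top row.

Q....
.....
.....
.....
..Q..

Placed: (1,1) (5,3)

1

Branch on row 2: col 4 → 1; col 5 → 0.
Sum: 1 + 0 = 1.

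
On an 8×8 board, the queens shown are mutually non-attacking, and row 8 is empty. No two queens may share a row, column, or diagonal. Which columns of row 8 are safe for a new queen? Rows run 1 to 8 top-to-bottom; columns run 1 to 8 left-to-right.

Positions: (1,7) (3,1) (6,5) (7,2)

columns 4, 8

(1,7) attacks row 8 at column 7.
(3,1) attacks row 8 at column 1 and diagonals 6.
(6,5) attacks row 8 at column 5 and diagonals 3, 7.
(7,2) attacks row 8 at column 2 and diagonals 1, 3.
Attacked columns: {1, 2, 3, 5, 6, 7}. Safe: {4, 8}.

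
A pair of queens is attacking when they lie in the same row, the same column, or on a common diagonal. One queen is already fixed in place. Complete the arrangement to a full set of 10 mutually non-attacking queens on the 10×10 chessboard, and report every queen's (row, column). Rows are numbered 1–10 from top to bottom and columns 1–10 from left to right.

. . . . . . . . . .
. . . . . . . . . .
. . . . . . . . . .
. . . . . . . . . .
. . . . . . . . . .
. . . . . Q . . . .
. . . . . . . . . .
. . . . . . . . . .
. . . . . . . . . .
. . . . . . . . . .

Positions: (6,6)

(1,5) (2,8) (3,2) (4,7) (5,3) (6,6) (7,9) (8,1) (9,10) (10,4)

Row 1: attacked by (6,6)→{1,6}. Safe: 2, 3, 4, 5, 7, 8, 9, 10. Place at column 5.
Row 2: attacked by (1,5)→{4,5,6}; (6,6)→{2,6,10}. Safe: 1, 3, 7, 8, 9. Place at column 8.
Row 3: attacked by (1,5)→{3,5,7}; (2,8)→{7,8,9}; (6,6)→{3,6,9}. Safe: 1, 2, 4, 10. Place at column 2.
Row 4: attacked by (1,5)→{2,5,8}; (2,8)→{6,8,10}; (3,2)→{1,2,3}; (6,6)→{4,6,8}. Safe: 7, 9. Place at column 7.
Row 5: attacked by (1,5)→{1,5,9}; (2,8)→{5,8}; (3,2)→{2,4}; (4,7)→{6,7,8}; (6,6)→{5,6,7}. Safe: 3, 10. Place at column 3.
Row 7: attacked by (1,5)→{5}; (2,8)→{3,8}; (3,2)→{2,6}; (4,7)→{4,7,10}; (5,3)→{1,3,5}; (6,6)→{5,6,7}. Safe: 9. Place at column 9.
Row 8: attacked by (1,5)→{5}; (2,8)→{2,8}; (3,2)→{2,7}; (4,7)→{3,7}; (5,3)→{3,6}; (6,6)→{4,6,8}; (7,9)→{8,9,10}. Safe: 1. Place at column 1.
Row 9: attacked by (1,5)→{5}; (2,8)→{1,8}; (3,2)→{2,8}; (4,7)→{2,7}; (5,3)→{3,7}; (6,6)→{3,6,9}; (7,9)→{7,9}; (8,1)→{1,2}. Safe: 4, 10. Place at column 10.
Row 10: attacked by (1,5)→{5}; (2,8)→{8}; (3,2)→{2,9}; (4,7)→{1,7}; (5,3)→{3,8}; (6,6)→{2,6,10}; (7,9)→{6,9}; (8,1)→{1,3}; (9,10)→{9,10}. Safe: 4. Place at column 4.
Columns [5, 8, 2, 7, 3, 6, 9, 1, 10, 4], r−c [-4, -6, 1, -3, 2, 0, -2, 7, -1, 6], r+c [6, 10, 5, 11, 8, 12, 16, 9, 19, 14] are all distinct, so no two queens attack.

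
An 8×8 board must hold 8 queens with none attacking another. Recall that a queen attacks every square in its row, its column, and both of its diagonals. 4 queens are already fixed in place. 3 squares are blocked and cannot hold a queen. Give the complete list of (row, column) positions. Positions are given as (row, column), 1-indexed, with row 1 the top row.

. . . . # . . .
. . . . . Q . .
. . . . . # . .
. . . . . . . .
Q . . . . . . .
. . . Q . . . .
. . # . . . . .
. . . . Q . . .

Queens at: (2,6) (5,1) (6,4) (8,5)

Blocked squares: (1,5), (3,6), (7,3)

(1,2) (2,6) (3,8) (4,3) (5,1) (6,4) (7,7) (8,5)

Row 1: attacked by (2,6)→{5,6,7}; (5,1)→{1,5}; (6,4)→{4}; (8,5)→{5}. Blocked: 5. Safe: 2, 3, 8. Place at column 2.
Row 3: attacked by (1,2)→{2,4}; (2,6)→{5,6,7}; (5,1)→{1,3}; (6,4)→{1,4,7}; (8,5)→{5}. Blocked: 6. Safe: 8. Place at column 8.
Row 4: attacked by (1,2)→{2,5}; (2,6)→{4,6,8}; (3,8)→{7,8}; (5,1)→{1,2}; (6,4)→{2,4,6}; (8,5)→{1,5}. Safe: 3. Place at column 3.
Row 7: attacked by (1,2)→{2,8}; (2,6)→{1,6}; (3,8)→{4,8}; (4,3)→{3,6}; (5,1)→{1,3}; (6,4)→{3,4,5}; (8,5)→{4,5,6}. Blocked: 3. Safe: 7. Place at column 7.
Columns [2, 6, 8, 3, 1, 4, 7, 5], r−c [-1, -4, -5, 1, 4, 2, 0, 3], r+c [3, 8, 11, 7, 6, 10, 14, 13] are all distinct, so no two queens attack.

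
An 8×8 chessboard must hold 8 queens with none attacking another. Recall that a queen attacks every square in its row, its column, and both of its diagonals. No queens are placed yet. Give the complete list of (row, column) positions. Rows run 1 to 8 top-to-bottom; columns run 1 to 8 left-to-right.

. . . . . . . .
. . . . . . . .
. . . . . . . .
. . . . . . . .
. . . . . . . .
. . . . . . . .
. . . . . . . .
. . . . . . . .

(1,4) (2,7) (3,3) (4,8) (5,2) (6,5) (7,1) (8,6)

Row 1: Safe: 1, 2, 3, 4, 5, 6, 7, 8. Place at column 4.
Row 2: attacked by (1,4)→{3,4,5}. Safe: 1, 2, 6, 7, 8. Place at column 7.
Row 3: attacked by (1,4)→{2,4,6}; (2,7)→{6,7,8}. Safe: 1, 3, 5. Place at column 3.
Row 4: attacked by (1,4)→{1,4,7}; (2,7)→{5,7}; (3,3)→{2,3,4}. Safe: 6, 8. Place at column 8.
Row 5: attacked by (1,4)→{4,8}; (2,7)→{4,7}; (3,3)→{1,3,5}; (4,8)→{7,8}. Safe: 2, 6. Place at column 2.
Row 6: attacked by (1,4)→{4}; (2,7)→{3,7}; (3,3)→{3,6}; (4,8)→{6,8}; (5,2)→{1,2,3}. Safe: 5. Place at column 5.
Row 7: attacked by (1,4)→{4}; (2,7)→{2,7}; (3,3)→{3,7}; (4,8)→{5,8}; (5,2)→{2,4}; (6,5)→{4,5,6}. Safe: 1. Place at column 1.
Row 8: attacked by (1,4)→{4}; (2,7)→{1,7}; (3,3)→{3,8}; (4,8)→{4,8}; (5,2)→{2,5}; (6,5)→{3,5,7}; (7,1)→{1,2}. Safe: 6. Place at column 6.
Columns [4, 7, 3, 8, 2, 5, 1, 6], r−c [-3, -5, 0, -4, 3, 1, 6, 2], r+c [5, 9, 6, 12, 7, 11, 8, 14] are all distinct, so no two queens attack.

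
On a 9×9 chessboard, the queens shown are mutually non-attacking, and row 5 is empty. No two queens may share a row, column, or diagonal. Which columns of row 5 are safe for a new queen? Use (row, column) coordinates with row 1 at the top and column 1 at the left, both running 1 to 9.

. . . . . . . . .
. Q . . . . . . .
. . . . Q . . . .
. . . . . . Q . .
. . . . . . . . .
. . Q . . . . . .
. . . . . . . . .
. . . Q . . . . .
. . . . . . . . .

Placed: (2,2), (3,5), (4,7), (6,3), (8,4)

columns 9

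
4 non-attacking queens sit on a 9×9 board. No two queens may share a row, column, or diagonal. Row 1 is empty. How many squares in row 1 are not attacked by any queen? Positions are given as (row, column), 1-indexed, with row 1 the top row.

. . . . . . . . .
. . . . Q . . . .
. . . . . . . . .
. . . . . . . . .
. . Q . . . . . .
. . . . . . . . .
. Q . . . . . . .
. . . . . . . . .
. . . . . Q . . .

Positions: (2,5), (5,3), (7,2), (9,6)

2

(2,5) attacks row 1 at column 5 and diagonals 4, 6.
(5,3) attacks row 1 at column 3 and diagonals 7.
(7,2) attacks row 1 at column 2 and diagonals 8.
(9,6) attacks row 1 at column 6.
Attacked columns: {2, 3, 4, 5, 6, 7, 8}. Safe: {1, 9}.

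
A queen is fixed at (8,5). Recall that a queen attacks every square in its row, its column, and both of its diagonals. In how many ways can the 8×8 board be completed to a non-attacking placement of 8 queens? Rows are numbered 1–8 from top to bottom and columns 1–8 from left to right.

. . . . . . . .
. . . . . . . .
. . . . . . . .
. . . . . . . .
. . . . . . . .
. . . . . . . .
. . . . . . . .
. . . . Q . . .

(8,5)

18

Branch on row 1: col 1 → 1; col 2 → 3; col 3 → 4; col 4 → 3; col 6 → 3; col 7 → 3; col 8 → 1.
Sum: 1 + 3 + 4 + 3 + 3 + 3 + 1 = 18.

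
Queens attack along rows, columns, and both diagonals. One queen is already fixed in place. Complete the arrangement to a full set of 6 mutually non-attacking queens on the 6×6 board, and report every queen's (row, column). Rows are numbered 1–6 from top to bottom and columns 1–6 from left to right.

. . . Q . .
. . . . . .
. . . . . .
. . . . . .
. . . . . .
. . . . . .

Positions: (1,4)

(1,4) (2,1) (3,5) (4,2) (5,6) (6,3)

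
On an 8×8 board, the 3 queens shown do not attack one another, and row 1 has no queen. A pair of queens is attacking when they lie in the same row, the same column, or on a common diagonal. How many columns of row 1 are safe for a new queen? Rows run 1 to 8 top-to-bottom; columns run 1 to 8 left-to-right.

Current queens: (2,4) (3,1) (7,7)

3

(2,4) attacks row 1 at column 4 and diagonals 3, 5.
(3,1) attacks row 1 at column 1 and diagonals 3.
(7,7) attacks row 1 at column 7 and diagonals 1.
Attacked columns: {1, 3, 4, 5, 7}. Safe: {2, 6, 8}.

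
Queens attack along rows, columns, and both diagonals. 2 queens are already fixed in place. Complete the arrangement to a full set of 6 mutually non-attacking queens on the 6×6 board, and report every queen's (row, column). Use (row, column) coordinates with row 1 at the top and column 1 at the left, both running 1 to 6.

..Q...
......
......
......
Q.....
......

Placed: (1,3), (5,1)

Row 2: attacked by (1,3)→{2,3,4}; (5,1)→{1,4}. Safe: 5, 6. Place at column 6.
Row 3: attacked by (1,3)→{1,3,5}; (2,6)→{5,6}; (5,1)→{1,3}. Safe: 2, 4. Place at column 2.
Row 4: attacked by (1,3)→{3,6}; (2,6)→{4,6}; (3,2)→{1,2,3}; (5,1)→{1,2}. Safe: 5. Place at column 5.
Row 6: attacked by (1,3)→{3}; (2,6)→{2,6}; (3,2)→{2,5}; (4,5)→{3,5}; (5,1)→{1,2}. Safe: 4. Place at column 4.
Columns [3, 6, 2, 5, 1, 4], r−c [-2, -4, 1, -1, 4, 2], r+c [4, 8, 5, 9, 6, 10] are all distinct, so no two queens attack.

(1,3) (2,6) (3,2) (4,5) (5,1) (6,4)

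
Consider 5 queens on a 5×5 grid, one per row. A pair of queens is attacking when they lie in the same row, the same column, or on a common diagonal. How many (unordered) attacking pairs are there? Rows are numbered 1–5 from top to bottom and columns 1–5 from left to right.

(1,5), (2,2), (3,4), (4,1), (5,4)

1

Same column: (3,4)–(5,4) (column 4).
Total attacking pairs: 1.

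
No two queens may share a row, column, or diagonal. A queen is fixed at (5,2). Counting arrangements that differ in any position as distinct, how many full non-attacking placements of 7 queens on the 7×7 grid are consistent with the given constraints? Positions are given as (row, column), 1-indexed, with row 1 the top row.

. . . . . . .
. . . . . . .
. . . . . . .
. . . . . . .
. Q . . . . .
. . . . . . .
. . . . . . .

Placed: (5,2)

Branch on row 1: col 1 → 1; col 3 → 1; col 4 → 2; col 5 → 1; col 7 → 1.
Sum: 1 + 1 + 2 + 1 + 1 = 6.

6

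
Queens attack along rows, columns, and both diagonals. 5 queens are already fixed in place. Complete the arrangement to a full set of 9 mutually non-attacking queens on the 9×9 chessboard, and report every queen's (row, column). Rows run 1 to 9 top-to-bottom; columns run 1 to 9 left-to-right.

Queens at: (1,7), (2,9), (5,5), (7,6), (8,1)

Row 3: attacked by (1,7)→{5,7,9}; (2,9)→{8,9}; (5,5)→{3,5,7}; (7,6)→{2,6}; (8,1)→{1,6}. Safe: 4. Place at column 4.
Row 4: attacked by (1,7)→{4,7}; (2,9)→{7,9}; (3,4)→{3,4,5}; (5,5)→{4,5,6}; (7,6)→{3,6,9}; (8,1)→{1,5}. Safe: 2, 8. Place at column 2.
Row 6: attacked by (1,7)→{2,7}; (2,9)→{5,9}; (3,4)→{1,4,7}; (4,2)→{2,4}; (5,5)→{4,5,6}; (7,6)→{5,6,7}; (8,1)→{1,3}. Safe: 8. Place at column 8.
Row 9: attacked by (1,7)→{7}; (2,9)→{2,9}; (3,4)→{4}; (4,2)→{2,7}; (5,5)→{1,5,9}; (6,8)→{5,8}; (7,6)→{4,6,8}; (8,1)→{1,2}. Safe: 3. Place at column 3.
Columns [7, 9, 4, 2, 5, 8, 6, 1, 3], r−c [-6, -7, -1, 2, 0, -2, 1, 7, 6], r+c [8, 11, 7, 6, 10, 14, 13, 9, 12] are all distinct, so no two queens attack.

(1,7) (2,9) (3,4) (4,2) (5,5) (6,8) (7,6) (8,1) (9,3)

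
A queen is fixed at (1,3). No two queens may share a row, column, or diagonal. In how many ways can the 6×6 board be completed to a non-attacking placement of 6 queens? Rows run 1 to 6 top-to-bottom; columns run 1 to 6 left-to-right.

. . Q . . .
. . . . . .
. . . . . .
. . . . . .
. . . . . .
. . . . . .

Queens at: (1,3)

Branch on row 2: col 1 → 0; col 5 → 0; col 6 → 1.
Sum: 0 + 0 + 1 = 1.

1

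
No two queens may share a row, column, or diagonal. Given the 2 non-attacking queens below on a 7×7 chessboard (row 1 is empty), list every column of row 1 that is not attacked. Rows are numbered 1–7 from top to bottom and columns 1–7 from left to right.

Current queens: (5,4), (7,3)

columns 1, 2, 5, 6, 7

(5,4) attacks row 1 at column 4.
(7,3) attacks row 1 at column 3.
Attacked columns: {3, 4}. Safe: {1, 2, 5, 6, 7}.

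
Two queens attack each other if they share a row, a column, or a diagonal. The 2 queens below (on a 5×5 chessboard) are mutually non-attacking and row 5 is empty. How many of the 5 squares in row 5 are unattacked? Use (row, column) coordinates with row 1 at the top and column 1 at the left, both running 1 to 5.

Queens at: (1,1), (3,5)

2

(1,1) attacks row 5 at column 1 and diagonals 5.
(3,5) attacks row 5 at column 5 and diagonals 3.
Attacked columns: {1, 3, 5}. Safe: {2, 4}.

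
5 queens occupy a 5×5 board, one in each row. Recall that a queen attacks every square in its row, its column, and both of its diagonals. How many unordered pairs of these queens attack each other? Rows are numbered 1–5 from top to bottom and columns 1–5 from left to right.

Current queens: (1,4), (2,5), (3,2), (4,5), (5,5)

5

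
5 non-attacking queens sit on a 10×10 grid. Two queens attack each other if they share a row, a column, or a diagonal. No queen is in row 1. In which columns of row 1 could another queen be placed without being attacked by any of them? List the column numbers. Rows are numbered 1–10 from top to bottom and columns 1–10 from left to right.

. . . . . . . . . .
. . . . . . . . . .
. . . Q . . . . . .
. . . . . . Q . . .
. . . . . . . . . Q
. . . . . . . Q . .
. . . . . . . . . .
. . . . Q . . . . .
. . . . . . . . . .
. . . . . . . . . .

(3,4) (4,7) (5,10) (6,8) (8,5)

columns 1, 9

(3,4) attacks row 1 at column 4 and diagonals 2, 6.
(4,7) attacks row 1 at column 7 and diagonals 4, 10.
(5,10) attacks row 1 at column 10 and diagonals 6.
(6,8) attacks row 1 at column 8 and diagonals 3.
(8,5) attacks row 1 at column 5.
Attacked columns: {2, 3, 4, 5, 6, 7, 8, 10}. Safe: {1, 9}.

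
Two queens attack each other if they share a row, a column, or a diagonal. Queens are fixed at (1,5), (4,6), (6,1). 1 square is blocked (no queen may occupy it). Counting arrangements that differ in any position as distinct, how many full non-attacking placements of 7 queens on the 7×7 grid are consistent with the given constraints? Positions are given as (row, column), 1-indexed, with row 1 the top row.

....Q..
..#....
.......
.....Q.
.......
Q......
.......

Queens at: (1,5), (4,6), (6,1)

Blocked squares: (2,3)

Branch on row 2: col 2 → 0; col 7 → 1.
Sum: 0 + 1 = 1.

1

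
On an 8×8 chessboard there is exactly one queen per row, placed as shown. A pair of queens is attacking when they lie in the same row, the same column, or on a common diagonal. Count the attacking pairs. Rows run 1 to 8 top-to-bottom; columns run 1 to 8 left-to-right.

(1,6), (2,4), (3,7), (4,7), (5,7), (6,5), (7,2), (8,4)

7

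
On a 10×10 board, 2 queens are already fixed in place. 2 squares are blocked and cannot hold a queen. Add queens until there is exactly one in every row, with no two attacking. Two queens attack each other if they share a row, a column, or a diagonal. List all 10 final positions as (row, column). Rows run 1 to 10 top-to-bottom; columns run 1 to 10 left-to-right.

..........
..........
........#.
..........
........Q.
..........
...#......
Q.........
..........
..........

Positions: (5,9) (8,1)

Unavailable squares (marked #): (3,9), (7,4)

(1,3) (2,8) (3,4) (4,7) (5,9) (6,2) (7,5) (8,1) (9,6) (10,10)

Row 1: attacked by (5,9)→{5,9}; (8,1)→{1,8}. Safe: 2, 3, 4, 6, 7, 10. Place at column 3.
Row 2: attacked by (1,3)→{2,3,4}; (5,9)→{6,9}; (8,1)→{1,7}. Safe: 5, 8, 10. Place at column 8.
Row 3: attacked by (1,3)→{1,3,5}; (2,8)→{7,8,9}; (5,9)→{7,9}; (8,1)→{1,6}. Blocked: 9. Safe: 2, 4, 10. Place at column 4.
Row 4: attacked by (1,3)→{3,6}; (2,8)→{6,8,10}; (3,4)→{3,4,5}; (5,9)→{8,9,10}; (8,1)→{1,5}. Safe: 2, 7. Place at column 7.
Row 6: attacked by (1,3)→{3,8}; (2,8)→{4,8}; (3,4)→{1,4,7}; (4,7)→{5,7,9}; (5,9)→{8,9,10}; (8,1)→{1,3}. Safe: 2, 6. Place at column 2.
Row 7: attacked by (1,3)→{3,9}; (2,8)→{3,8}; (3,4)→{4,8}; (4,7)→{4,7,10}; (5,9)→{7,9}; (6,2)→{1,2,3}; (8,1)→{1,2}. Blocked: 4. Safe: 5, 6. Place at column 5.
Row 9: attacked by (1,3)→{3}; (2,8)→{1,8}; (3,4)→{4,10}; (4,7)→{2,7}; (5,9)→{5,9}; (6,2)→{2,5}; (7,5)→{3,5,7}; (8,1)→{1,2}. Safe: 6. Place at column 6.
Row 10: attacked by (1,3)→{3}; (2,8)→{8}; (3,4)→{4}; (4,7)→{1,7}; (5,9)→{4,9}; (6,2)→{2,6}; (7,5)→{2,5,8}; (8,1)→{1,3}; (9,6)→{5,6,7}. Safe: 10. Place at column 10.
Columns [3, 8, 4, 7, 9, 2, 5, 1, 6, 10], r−c [-2, -6, -1, -3, -4, 4, 2, 7, 3, 0], r+c [4, 10, 7, 11, 14, 8, 12, 9, 15, 20] are all distinct, so no two queens attack.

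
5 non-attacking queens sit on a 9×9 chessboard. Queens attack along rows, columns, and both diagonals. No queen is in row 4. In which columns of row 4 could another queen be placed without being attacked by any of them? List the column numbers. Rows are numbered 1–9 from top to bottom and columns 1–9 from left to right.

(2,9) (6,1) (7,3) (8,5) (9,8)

columns 2, 4

(2,9) attacks row 4 at column 9 and diagonals 7.
(6,1) attacks row 4 at column 1 and diagonals 3.
(7,3) attacks row 4 at column 3 and diagonals 6.
(8,5) attacks row 4 at column 5 and diagonals 1, 9.
(9,8) attacks row 4 at column 8 and diagonals 3.
Attacked columns: {1, 3, 5, 6, 7, 8, 9}. Safe: {2, 4}.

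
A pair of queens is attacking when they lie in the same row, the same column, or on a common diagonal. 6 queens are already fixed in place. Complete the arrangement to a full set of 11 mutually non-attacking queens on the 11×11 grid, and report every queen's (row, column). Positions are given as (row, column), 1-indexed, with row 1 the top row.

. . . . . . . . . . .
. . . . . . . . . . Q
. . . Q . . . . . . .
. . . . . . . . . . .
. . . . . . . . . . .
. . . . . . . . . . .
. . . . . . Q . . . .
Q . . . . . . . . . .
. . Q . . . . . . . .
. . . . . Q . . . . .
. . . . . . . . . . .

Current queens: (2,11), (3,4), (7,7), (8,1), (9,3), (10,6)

(1,9) (2,11) (3,4) (4,2) (5,10) (6,5) (7,7) (8,1) (9,3) (10,6) (11,8)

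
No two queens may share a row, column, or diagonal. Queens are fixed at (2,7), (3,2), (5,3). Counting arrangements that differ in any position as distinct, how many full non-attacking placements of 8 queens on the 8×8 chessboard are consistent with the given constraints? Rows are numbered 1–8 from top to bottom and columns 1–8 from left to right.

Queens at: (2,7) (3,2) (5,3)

2

Branch on row 1: col 1 → 0; col 5 → 2.
Sum: 0 + 2 = 2.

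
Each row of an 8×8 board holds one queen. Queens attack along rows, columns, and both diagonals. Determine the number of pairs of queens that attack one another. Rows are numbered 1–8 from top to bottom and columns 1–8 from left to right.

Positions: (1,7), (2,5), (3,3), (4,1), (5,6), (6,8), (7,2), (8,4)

0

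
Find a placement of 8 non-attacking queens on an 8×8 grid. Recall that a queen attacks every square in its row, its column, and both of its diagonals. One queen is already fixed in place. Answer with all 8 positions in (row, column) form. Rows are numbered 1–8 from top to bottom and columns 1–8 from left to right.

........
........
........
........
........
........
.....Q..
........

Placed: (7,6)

Row 1: attacked by (7,6)→{6}. Safe: 1, 2, 3, 4, 5, 7, 8. Place at column 5.
Row 2: attacked by (1,5)→{4,5,6}; (7,6)→{1,6}. Safe: 2, 3, 7, 8. Place at column 7.
Row 3: attacked by (1,5)→{3,5,7}; (2,7)→{6,7,8}; (7,6)→{2,6}. Safe: 1, 4. Place at column 4.
Row 4: attacked by (1,5)→{2,5,8}; (2,7)→{5,7}; (3,4)→{3,4,5}; (7,6)→{3,6}. Safe: 1. Place at column 1.
Row 5: attacked by (1,5)→{1,5}; (2,7)→{4,7}; (3,4)→{2,4,6}; (4,1)→{1,2}; (7,6)→{4,6,8}. Safe: 3. Place at column 3.
Row 6: attacked by (1,5)→{5}; (2,7)→{3,7}; (3,4)→{1,4,7}; (4,1)→{1,3}; (5,3)→{2,3,4}; (7,6)→{5,6,7}. Safe: 8. Place at column 8.
Row 8: attacked by (1,5)→{5}; (2,7)→{1,7}; (3,4)→{4}; (4,1)→{1,5}; (5,3)→{3,6}; (6,8)→{6,8}; (7,6)→{5,6,7}. Safe: 2. Place at column 2.
Columns [5, 7, 4, 1, 3, 8, 6, 2], r−c [-4, -5, -1, 3, 2, -2, 1, 6], r+c [6, 9, 7, 5, 8, 14, 13, 10] are all distinct, so no two queens attack.

(1,5) (2,7) (3,4) (4,1) (5,3) (6,8) (7,6) (8,2)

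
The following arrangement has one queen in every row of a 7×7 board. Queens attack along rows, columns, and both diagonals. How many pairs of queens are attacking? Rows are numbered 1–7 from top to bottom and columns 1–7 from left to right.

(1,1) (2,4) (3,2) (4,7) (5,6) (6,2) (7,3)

3

Same column: (3,2)–(6,2) (column 2).
Same diagonal: (4,7)–(5,6) (|4−5| = |7−6| = 1); (6,2)–(7,3) (|6−7| = |2−3| = 1).
Total attacking pairs: 3.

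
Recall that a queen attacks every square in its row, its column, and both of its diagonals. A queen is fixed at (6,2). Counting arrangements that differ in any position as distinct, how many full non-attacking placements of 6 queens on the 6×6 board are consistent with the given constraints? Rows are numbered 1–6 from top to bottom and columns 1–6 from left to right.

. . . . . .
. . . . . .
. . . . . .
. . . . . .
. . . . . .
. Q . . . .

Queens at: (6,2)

1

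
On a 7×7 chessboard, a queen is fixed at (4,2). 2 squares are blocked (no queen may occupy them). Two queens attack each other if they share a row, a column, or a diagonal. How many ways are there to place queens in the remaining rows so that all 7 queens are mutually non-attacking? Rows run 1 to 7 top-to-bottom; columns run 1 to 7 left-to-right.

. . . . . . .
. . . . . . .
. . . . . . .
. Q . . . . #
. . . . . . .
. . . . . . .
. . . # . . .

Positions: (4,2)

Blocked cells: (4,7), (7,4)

4

Branch on row 1: col 1 → 1; col 3 → 1; col 4 → 2; col 6 → 0; col 7 → 0.
Sum: 1 + 1 + 2 + 0 + 0 = 4.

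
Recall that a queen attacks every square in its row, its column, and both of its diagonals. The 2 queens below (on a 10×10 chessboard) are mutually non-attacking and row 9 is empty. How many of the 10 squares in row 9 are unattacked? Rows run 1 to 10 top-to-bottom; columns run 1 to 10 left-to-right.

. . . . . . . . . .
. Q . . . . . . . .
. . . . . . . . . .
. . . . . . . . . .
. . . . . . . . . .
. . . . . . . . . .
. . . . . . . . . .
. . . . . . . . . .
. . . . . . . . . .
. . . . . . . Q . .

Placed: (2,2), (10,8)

6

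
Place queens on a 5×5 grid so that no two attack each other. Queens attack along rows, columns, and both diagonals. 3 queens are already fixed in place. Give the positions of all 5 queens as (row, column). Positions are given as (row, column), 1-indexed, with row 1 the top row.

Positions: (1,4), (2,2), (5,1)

(1,4) (2,2) (3,5) (4,3) (5,1)

Row 3: attacked by (1,4)→{2,4}; (2,2)→{1,2,3}; (5,1)→{1,3}. Safe: 5. Place at column 5.
Row 4: attacked by (1,4)→{1,4}; (2,2)→{2,4}; (3,5)→{4,5}; (5,1)→{1,2}. Safe: 3. Place at column 3.
Columns [4, 2, 5, 3, 1], r−c [-3, 0, -2, 1, 4], r+c [5, 4, 8, 7, 6] are all distinct, so no two queens attack.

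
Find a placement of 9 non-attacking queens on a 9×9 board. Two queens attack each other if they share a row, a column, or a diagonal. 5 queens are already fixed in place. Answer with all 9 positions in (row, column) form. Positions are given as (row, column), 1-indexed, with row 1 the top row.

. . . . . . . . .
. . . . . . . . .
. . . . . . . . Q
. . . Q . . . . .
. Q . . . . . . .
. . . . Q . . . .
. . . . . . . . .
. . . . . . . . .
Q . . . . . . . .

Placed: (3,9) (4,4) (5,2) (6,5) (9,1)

(1,3) (2,7) (3,9) (4,4) (5,2) (6,5) (7,8) (8,6) (9,1)

Row 1: attacked by (3,9)→{7,9}; (4,4)→{1,4,7}; (5,2)→{2,6}; (6,5)→{5}; (9,1)→{1,9}. Safe: 3, 8. Place at column 3.
Row 2: attacked by (1,3)→{2,3,4}; (3,9)→{8,9}; (4,4)→{2,4,6}; (5,2)→{2,5}; (6,5)→{1,5,9}; (9,1)→{1,8}. Safe: 7. Place at column 7.
Row 7: attacked by (1,3)→{3,9}; (2,7)→{2,7}; (3,9)→{5,9}; (4,4)→{1,4,7}; (5,2)→{2,4}; (6,5)→{4,5,6}; (9,1)→{1,3}. Safe: 8. Place at column 8.
Row 8: attacked by (1,3)→{3}; (2,7)→{1,7}; (3,9)→{4,9}; (4,4)→{4,8}; (5,2)→{2,5}; (6,5)→{3,5,7}; (7,8)→{7,8,9}; (9,1)→{1,2}. Safe: 6. Place at column 6.
Columns [3, 7, 9, 4, 2, 5, 8, 6, 1], r−c [-2, -5, -6, 0, 3, 1, -1, 2, 8], r+c [4, 9, 12, 8, 7, 11, 15, 14, 10] are all distinct, so no two queens attack.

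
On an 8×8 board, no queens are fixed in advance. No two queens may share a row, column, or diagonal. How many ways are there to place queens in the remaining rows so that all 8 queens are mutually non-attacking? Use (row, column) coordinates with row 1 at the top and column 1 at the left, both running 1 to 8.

Branch on row 1: col 1 → 4; col 2 → 8; col 3 → 16; col 4 → 18; col 5 → 18; col 6 → 16; col 7 → 8; col 8 → 4.
Sum: 4 + 8 + 16 + 18 + 18 + 16 + 8 + 4 = 92.
(This is the classic 8-queens count.)

92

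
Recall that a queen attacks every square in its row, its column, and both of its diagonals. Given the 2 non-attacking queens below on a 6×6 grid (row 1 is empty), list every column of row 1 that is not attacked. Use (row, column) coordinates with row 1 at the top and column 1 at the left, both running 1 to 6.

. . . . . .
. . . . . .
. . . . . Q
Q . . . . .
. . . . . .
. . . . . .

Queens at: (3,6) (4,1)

(3,6) attacks row 1 at column 6 and diagonals 4.
(4,1) attacks row 1 at column 1 and diagonals 4.
Attacked columns: {1, 4, 6}. Safe: {2, 3, 5}.

columns 2, 3, 5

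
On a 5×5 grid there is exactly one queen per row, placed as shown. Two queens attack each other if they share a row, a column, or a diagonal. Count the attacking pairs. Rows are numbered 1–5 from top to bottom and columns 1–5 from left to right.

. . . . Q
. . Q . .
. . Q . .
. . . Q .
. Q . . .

Same column: (2,3)–(3,3) (column 3).
Same diagonal: (1,5)–(3,3) (|1−3| = |5−3| = 2); (3,3)–(4,4) (|3−4| = |3−4| = 1).
Total attacking pairs: 3.

3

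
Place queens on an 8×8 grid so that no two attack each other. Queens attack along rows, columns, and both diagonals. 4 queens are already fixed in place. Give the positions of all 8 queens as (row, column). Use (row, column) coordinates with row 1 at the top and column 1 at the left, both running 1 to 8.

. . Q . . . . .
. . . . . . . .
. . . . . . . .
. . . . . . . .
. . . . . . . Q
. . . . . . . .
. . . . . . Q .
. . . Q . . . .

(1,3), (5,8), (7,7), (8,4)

(1,3) (2,6) (3,2) (4,5) (5,8) (6,1) (7,7) (8,4)

Row 2: attacked by (1,3)→{2,3,4}; (5,8)→{5,8}; (7,7)→{2,7}; (8,4)→{4}. Safe: 1, 6. Place at column 6.
Row 3: attacked by (1,3)→{1,3,5}; (2,6)→{5,6,7}; (5,8)→{6,8}; (7,7)→{3,7}; (8,4)→{4}. Safe: 2. Place at column 2.
Row 4: attacked by (1,3)→{3,6}; (2,6)→{4,6,8}; (3,2)→{1,2,3}; (5,8)→{7,8}; (7,7)→{4,7}; (8,4)→{4,8}. Safe: 5. Place at column 5.
Row 6: attacked by (1,3)→{3,8}; (2,6)→{2,6}; (3,2)→{2,5}; (4,5)→{3,5,7}; (5,8)→{7,8}; (7,7)→{6,7,8}; (8,4)→{2,4,6}. Safe: 1. Place at column 1.
Columns [3, 6, 2, 5, 8, 1, 7, 4], r−c [-2, -4, 1, -1, -3, 5, 0, 4], r+c [4, 8, 5, 9, 13, 7, 14, 12] are all distinct, so no two queens attack.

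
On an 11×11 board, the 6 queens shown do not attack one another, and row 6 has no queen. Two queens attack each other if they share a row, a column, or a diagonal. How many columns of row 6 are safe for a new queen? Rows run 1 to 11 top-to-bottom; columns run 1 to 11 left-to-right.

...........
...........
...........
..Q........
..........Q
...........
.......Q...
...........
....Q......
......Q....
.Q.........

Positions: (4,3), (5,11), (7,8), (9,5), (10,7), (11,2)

(4,3) attacks row 6 at column 3 and diagonals 1, 5.
(5,11) attacks row 6 at column 11 and diagonals 10.
(7,8) attacks row 6 at column 8 and diagonals 7, 9.
(9,5) attacks row 6 at column 5 and diagonals 2, 8.
(10,7) attacks row 6 at column 7 and diagonals 3, 11.
(11,2) attacks row 6 at column 2 and diagonals 7.
Attacked columns: {1, 2, 3, 5, 7, 8, 9, 10, 11}. Safe: {4, 6}.

2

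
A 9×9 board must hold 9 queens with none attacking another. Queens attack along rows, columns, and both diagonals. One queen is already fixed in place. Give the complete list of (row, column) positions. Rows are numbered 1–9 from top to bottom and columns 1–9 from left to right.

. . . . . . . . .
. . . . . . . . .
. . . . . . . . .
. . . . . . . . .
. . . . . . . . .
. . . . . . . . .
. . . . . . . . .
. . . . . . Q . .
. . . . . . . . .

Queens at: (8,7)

(1,9) (2,2) (3,6) (4,8) (5,3) (6,1) (7,4) (8,7) (9,5)

Row 1: attacked by (8,7)→{7}. Safe: 1, 2, 3, 4, 5, 6, 8, 9. Place at column 9.
Row 2: attacked by (1,9)→{8,9}; (8,7)→{1,7}. Safe: 2, 3, 4, 5, 6. Place at column 2.
Row 3: attacked by (1,9)→{7,9}; (2,2)→{1,2,3}; (8,7)→{2,7}. Safe: 4, 5, 6, 8. Place at column 6.
Row 4: attacked by (1,9)→{6,9}; (2,2)→{2,4}; (3,6)→{5,6,7}; (8,7)→{3,7}. Safe: 1, 8. Place at column 8.
Row 5: attacked by (1,9)→{5,9}; (2,2)→{2,5}; (3,6)→{4,6,8}; (4,8)→{7,8,9}; (8,7)→{4,7}. Safe: 1, 3. Place at column 3.
Row 6: attacked by (1,9)→{4,9}; (2,2)→{2,6}; (3,6)→{3,6,9}; (4,8)→{6,8}; (5,3)→{2,3,4}; (8,7)→{5,7,9}. Safe: 1. Place at column 1.
Row 7: attacked by (1,9)→{3,9}; (2,2)→{2,7}; (3,6)→{2,6}; (4,8)→{5,8}; (5,3)→{1,3,5}; (6,1)→{1,2}; (8,7)→{6,7,8}. Safe: 4. Place at column 4.
Row 9: attacked by (1,9)→{1,9}; (2,2)→{2,9}; (3,6)→{6}; (4,8)→{3,8}; (5,3)→{3,7}; (6,1)→{1,4}; (7,4)→{2,4,6}; (8,7)→{6,7,8}. Safe: 5. Place at column 5.
Columns [9, 2, 6, 8, 3, 1, 4, 7, 5], r−c [-8, 0, -3, -4, 2, 5, 3, 1, 4], r+c [10, 4, 9, 12, 8, 7, 11, 15, 14] are all distinct, so no two queens attack.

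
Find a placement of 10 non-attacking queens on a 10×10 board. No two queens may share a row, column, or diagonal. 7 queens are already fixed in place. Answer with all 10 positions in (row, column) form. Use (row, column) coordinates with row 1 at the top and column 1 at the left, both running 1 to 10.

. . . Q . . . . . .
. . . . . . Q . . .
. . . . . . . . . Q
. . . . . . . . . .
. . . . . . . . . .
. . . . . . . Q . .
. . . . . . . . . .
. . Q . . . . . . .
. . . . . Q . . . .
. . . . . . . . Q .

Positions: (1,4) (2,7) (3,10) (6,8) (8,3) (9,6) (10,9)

(1,4) (2,7) (3,10) (4,2) (5,5) (6,8) (7,1) (8,3) (9,6) (10,9)

Row 4: attacked by (1,4)→{1,4,7}; (2,7)→{5,7,9}; (3,10)→{9,10}; (6,8)→{6,8,10}; (8,3)→{3,7}; (9,6)→{1,6}; (10,9)→{3,9}. Safe: 2. Place at column 2.
Row 5: attacked by (1,4)→{4,8}; (2,7)→{4,7,10}; (3,10)→{8,10}; (4,2)→{1,2,3}; (6,8)→{7,8,9}; (8,3)→{3,6}; (9,6)→{2,6,10}; (10,9)→{4,9}. Safe: 5. Place at column 5.
Row 7: attacked by (1,4)→{4,10}; (2,7)→{2,7}; (3,10)→{6,10}; (4,2)→{2,5}; (5,5)→{3,5,7}; (6,8)→{7,8,9}; (8,3)→{2,3,4}; (9,6)→{4,6,8}; (10,9)→{6,9}. Safe: 1. Place at column 1.
Columns [4, 7, 10, 2, 5, 8, 1, 3, 6, 9], r−c [-3, -5, -7, 2, 0, -2, 6, 5, 3, 1], r+c [5, 9, 13, 6, 10, 14, 8, 11, 15, 19] are all distinct, so no two queens attack.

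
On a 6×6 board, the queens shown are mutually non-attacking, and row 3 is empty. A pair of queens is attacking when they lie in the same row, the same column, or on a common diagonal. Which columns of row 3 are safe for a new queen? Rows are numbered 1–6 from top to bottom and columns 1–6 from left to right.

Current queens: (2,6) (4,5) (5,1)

columns 2

(2,6) attacks row 3 at column 6 and diagonals 5.
(4,5) attacks row 3 at column 5 and diagonals 4, 6.
(5,1) attacks row 3 at column 1 and diagonals 3.
Attacked columns: {1, 3, 4, 5, 6}. Safe: {2}.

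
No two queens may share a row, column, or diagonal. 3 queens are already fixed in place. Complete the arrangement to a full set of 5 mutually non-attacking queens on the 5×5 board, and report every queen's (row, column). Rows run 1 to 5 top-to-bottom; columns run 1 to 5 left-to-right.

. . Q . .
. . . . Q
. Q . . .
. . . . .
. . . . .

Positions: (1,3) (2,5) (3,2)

(1,3) (2,5) (3,2) (4,4) (5,1)

Row 4: attacked by (1,3)→{3}; (2,5)→{3,5}; (3,2)→{1,2,3}. Safe: 4. Place at column 4.
Row 5: attacked by (1,3)→{3}; (2,5)→{2,5}; (3,2)→{2,4}; (4,4)→{3,4,5}. Safe: 1. Place at column 1.
Columns [3, 5, 2, 4, 1], r−c [-2, -3, 1, 0, 4], r+c [4, 7, 5, 8, 6] are all distinct, so no two queens attack.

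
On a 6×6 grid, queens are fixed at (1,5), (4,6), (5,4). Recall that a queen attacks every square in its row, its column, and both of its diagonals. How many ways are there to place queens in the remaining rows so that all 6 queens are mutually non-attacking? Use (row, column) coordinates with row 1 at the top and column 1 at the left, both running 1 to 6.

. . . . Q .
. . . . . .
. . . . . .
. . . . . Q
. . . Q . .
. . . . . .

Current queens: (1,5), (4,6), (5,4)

Branch on row 2: col 2 → 0; col 3 → 1.
Sum: 0 + 1 = 1.

1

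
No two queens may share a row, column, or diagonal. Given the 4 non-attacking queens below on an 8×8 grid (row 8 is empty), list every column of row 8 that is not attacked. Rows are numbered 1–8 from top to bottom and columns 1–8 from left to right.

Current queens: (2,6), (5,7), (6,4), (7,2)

(2,6) attacks row 8 at column 6.
(5,7) attacks row 8 at column 7 and diagonals 4.
(6,4) attacks row 8 at column 4 and diagonals 2, 6.
(7,2) attacks row 8 at column 2 and diagonals 1, 3.
Attacked columns: {1, 2, 3, 4, 6, 7}. Safe: {5, 8}.

columns 5, 8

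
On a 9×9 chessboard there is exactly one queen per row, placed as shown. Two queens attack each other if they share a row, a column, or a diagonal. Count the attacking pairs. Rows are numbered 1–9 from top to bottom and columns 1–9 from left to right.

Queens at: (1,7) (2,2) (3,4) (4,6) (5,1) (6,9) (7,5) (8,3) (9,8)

All columns are distinct and no two queens satisfy |Δrow| = |Δcol|, so no pair attacks.

0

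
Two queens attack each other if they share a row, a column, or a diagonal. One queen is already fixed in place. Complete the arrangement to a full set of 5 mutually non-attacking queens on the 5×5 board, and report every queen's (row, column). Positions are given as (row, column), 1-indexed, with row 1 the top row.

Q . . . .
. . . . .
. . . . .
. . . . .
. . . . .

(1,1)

(1,1) (2,4) (3,2) (4,5) (5,3)

Row 2: attacked by (1,1)→{1,2}. Safe: 3, 4, 5. Place at column 4.
Row 3: attacked by (1,1)→{1,3}; (2,4)→{3,4,5}. Safe: 2. Place at column 2.
Row 4: attacked by (1,1)→{1,4}; (2,4)→{2,4}; (3,2)→{1,2,3}. Safe: 5. Place at column 5.
Row 5: attacked by (1,1)→{1,5}; (2,4)→{1,4}; (3,2)→{2,4}; (4,5)→{4,5}. Safe: 3. Place at column 3.
Columns [1, 4, 2, 5, 3], r−c [0, -2, 1, -1, 2], r+c [2, 6, 5, 9, 8] are all distinct, so no two queens attack.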